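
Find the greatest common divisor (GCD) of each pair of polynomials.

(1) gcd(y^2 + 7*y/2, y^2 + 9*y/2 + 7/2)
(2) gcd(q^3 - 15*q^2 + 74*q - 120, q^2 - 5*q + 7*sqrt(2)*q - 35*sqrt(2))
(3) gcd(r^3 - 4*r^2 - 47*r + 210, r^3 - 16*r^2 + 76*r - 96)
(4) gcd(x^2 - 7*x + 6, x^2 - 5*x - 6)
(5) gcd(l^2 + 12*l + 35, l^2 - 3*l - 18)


(1) = y + 7/2
(2) = q - 5
(3) = gcd((r - 6)*(r - 5)*(r + 7), (r - 8)*(r - 6)*(r - 2)) = r - 6
(4) = x - 6
(5) = 1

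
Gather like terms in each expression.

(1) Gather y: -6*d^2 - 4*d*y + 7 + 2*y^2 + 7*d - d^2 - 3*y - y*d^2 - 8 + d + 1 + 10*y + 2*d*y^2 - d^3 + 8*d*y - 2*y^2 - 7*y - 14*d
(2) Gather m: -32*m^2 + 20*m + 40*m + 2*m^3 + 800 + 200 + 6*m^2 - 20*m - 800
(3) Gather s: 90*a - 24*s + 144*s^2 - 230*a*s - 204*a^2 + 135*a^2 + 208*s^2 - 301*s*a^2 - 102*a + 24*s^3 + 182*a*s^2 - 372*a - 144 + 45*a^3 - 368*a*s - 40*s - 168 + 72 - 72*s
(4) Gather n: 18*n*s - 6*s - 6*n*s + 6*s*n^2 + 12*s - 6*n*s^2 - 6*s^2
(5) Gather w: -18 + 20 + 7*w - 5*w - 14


(1) = -d^3 - 7*d^2 + 2*d*y^2 - 6*d + y*(-d^2 + 4*d)
(2) = 2*m^3 - 26*m^2 + 40*m + 200
(3) = 45*a^3 - 69*a^2 - 384*a + 24*s^3 + s^2*(182*a + 352) + s*(-301*a^2 - 598*a - 136) - 240
(4) = 6*n^2*s + n*(-6*s^2 + 12*s) - 6*s^2 + 6*s
(5) = 2*w - 12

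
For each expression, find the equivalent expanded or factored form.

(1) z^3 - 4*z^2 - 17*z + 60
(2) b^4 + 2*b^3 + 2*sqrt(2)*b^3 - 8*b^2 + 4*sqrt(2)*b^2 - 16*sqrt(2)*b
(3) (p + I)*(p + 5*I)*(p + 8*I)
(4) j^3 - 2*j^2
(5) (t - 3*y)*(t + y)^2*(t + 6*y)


(1) = (z - 5)*(z - 3)*(z + 4)
(2) = b*(b - 2)*(b + 4)*(b + 2*sqrt(2))
(3) = p^3 + 14*I*p^2 - 53*p - 40*I
(4) = j^2*(j - 2)
(5) = t^4 + 5*t^3*y - 11*t^2*y^2 - 33*t*y^3 - 18*y^4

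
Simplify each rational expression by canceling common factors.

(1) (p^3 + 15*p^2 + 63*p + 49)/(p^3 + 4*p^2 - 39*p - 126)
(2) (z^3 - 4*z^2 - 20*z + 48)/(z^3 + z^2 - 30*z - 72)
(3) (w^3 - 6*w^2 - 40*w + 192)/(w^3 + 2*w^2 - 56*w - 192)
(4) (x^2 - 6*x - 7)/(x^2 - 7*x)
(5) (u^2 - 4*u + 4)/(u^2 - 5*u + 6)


(1) = (p^2 + 8*p + 7)/(p^2 - 3*p - 18)
(2) = (z - 2)/(z + 3)
(3) = (w - 4)/(w + 4)
(4) = (x + 1)/x
(5) = (u - 2)/(u - 3)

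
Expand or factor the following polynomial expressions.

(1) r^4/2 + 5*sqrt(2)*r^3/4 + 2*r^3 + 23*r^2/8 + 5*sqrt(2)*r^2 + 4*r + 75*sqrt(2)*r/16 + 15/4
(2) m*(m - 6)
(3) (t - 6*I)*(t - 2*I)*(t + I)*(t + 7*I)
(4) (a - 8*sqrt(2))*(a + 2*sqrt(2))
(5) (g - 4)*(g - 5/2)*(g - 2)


(1) = (r/2 + sqrt(2))*(r + 3/2)*(r + 5/2)*(r + sqrt(2)/2)
(2) = m^2 - 6*m
(3) = t^4 + 45*t^2 - 40*I*t + 84
(4) = a^2 - 6*sqrt(2)*a - 32
(5) = g^3 - 17*g^2/2 + 23*g - 20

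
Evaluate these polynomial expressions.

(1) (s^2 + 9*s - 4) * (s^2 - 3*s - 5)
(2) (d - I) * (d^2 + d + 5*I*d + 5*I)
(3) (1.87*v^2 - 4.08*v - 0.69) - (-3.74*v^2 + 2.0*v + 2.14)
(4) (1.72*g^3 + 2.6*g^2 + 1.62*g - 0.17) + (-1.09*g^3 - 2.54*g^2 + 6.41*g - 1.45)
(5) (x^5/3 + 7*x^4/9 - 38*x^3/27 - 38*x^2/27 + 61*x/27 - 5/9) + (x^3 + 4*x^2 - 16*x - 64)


(1) = s^4 + 6*s^3 - 36*s^2 - 33*s + 20
(2) = d^3 + d^2 + 4*I*d^2 + 5*d + 4*I*d + 5
(3) = 5.61*v^2 - 6.08*v - 2.83
(4) = 0.63*g^3 + 0.06*g^2 + 8.03*g - 1.62
(5) = x^5/3 + 7*x^4/9 - 11*x^3/27 + 70*x^2/27 - 371*x/27 - 581/9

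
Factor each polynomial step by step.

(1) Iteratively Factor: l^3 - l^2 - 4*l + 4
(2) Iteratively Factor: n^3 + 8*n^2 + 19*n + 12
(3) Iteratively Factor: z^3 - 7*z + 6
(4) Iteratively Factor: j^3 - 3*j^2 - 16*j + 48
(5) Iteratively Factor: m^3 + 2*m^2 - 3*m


(1) = (l - 2)*(l^2 + l - 2) = (l - 2)*(l + 2)*(l - 1)
(2) = (n + 1)*(n^2 + 7*n + 12) = (n + 1)*(n + 3)*(n + 4)
(3) = (z + 3)*(z^2 - 3*z + 2) = (z - 1)*(z + 3)*(z - 2)
(4) = (j - 4)*(j^2 + j - 12) = (j - 4)*(j - 3)*(j + 4)
(5) = (m - 1)*(m^2 + 3*m) = (m - 1)*(m + 3)*(m)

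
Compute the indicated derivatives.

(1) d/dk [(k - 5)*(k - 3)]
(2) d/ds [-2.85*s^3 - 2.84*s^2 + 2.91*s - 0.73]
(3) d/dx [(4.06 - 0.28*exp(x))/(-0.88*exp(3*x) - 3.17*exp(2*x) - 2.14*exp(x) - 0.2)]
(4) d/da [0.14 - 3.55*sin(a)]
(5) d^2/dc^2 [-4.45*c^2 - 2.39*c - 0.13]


(1) = 2*k - 8
(2) = -8.55*s^2 - 5.68*s + 2.91
(3) = (-0.4928*exp(3*x) + 9.8308*exp(2*x) + 25.7404*exp(x) + 8.7444)*exp(x)/(0.7744*exp(6*x) + 5.5792*exp(5*x) + 13.8153*exp(4*x) + 13.9196*exp(3*x) + 5.8476*exp(2*x) + 0.856*exp(x) + 0.04)
(4) = -3.55*cos(a)
(5) = -8.90000000000000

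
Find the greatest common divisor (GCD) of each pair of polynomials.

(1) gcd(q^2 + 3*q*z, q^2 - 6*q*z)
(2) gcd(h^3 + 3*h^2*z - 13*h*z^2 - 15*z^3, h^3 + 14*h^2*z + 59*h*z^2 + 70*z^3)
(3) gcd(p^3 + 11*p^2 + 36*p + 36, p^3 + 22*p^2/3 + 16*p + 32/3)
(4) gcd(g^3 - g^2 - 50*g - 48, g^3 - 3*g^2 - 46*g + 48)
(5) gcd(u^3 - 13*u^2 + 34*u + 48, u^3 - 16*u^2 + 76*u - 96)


(1) = q
(2) = gcd((h - 3*z)*(h + z)*(h + 5*z), (h + 2*z)*(h + 5*z)*(h + 7*z)) = h + 5*z
(3) = gcd((p + 2)*(p + 3)*(p + 6), (p + 4/3)*(p + 2)*(p + 4)) = p + 2
(4) = gcd((g - 8)*(g + 1)*(g + 6), (g - 8)*(g - 1)*(g + 6)) = g^2 - 2*g - 48
(5) = gcd((u - 8)*(u - 6)*(u + 1), (u - 8)*(u - 6)*(u - 2)) = u^2 - 14*u + 48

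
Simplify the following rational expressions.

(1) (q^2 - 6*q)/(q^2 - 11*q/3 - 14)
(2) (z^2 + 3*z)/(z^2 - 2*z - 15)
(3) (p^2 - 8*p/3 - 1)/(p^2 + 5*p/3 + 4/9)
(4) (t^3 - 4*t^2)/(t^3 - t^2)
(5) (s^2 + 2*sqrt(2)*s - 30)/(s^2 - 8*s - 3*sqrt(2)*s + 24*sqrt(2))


(1) = 3*q/(3*q + 7)
(2) = z/(z - 5)
(3) = (3*p - 9)/(3*p + 4)
(4) = (t - 4)/(t - 1)
(5) = (s + 5*sqrt(2))/(s - 8)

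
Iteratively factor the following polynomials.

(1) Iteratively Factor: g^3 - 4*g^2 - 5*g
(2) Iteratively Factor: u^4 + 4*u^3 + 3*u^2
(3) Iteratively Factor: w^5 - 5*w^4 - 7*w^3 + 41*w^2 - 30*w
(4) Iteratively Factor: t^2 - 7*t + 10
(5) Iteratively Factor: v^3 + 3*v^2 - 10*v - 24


(1) = (g - 5)*(g^2 + g) = (g - 5)*(g + 1)*(g)
(2) = (u + 3)*(u^3 + u^2) = (u + 1)*(u + 3)*(u^2) = u*(u + 1)*(u + 3)*(u)
(3) = (w - 2)*(w^4 - 3*w^3 - 13*w^2 + 15*w) = (w - 2)*(w - 1)*(w^3 - 2*w^2 - 15*w) = (w - 5)*(w - 2)*(w - 1)*(w^2 + 3*w) = (w - 5)*(w - 2)*(w - 1)*(w + 3)*(w)
(4) = (t - 2)*(t - 5)
(5) = (v + 4)*(v^2 - v - 6) = (v + 2)*(v + 4)*(v - 3)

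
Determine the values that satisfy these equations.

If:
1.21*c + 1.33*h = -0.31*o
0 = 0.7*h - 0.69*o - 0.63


Then:
c = -1.3396694214876*o - 0.989256198347107
h = 0.985714285714286*o + 0.9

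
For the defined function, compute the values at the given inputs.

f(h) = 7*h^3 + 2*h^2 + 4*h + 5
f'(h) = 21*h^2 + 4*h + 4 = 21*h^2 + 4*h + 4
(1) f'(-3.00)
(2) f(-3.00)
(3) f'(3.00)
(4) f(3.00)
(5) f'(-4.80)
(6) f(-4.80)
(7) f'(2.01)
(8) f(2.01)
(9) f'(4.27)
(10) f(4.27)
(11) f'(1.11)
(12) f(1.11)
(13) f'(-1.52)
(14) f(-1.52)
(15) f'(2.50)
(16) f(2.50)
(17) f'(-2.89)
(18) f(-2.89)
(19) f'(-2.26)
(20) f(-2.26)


(1) = 181.00
(2) = -178.00
(3) = 205.00
(4) = 224.00
(5) = 468.64
(6) = -742.26
(7) = 96.88
(8) = 77.96
(9) = 403.97
(10) = 603.53
(11) = 34.31
(12) = 21.48
(13) = 46.44
(14) = -21.04
(15) = 145.25
(16) = 136.88
(17) = 167.83
(18) = -158.82
(19) = 102.22
(20) = -74.63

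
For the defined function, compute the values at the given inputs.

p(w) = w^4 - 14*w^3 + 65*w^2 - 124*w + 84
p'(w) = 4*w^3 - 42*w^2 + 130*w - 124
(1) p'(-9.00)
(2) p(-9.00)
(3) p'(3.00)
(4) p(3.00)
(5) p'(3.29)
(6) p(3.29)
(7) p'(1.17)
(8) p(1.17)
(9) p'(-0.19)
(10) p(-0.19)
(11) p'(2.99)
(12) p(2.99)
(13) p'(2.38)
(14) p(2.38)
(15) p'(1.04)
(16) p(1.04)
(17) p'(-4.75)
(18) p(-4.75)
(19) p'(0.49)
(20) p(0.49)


(1) = -7612.00
(2) = 23232.00
(3) = -4.00
(4) = 0.00
(5) = -8.47
(6) = -1.79
(7) = -22.99
(8) = 7.35
(9) = -150.24
(10) = 110.00
(11) = -3.86
(12) = 0.04
(13) = 1.42
(14) = 0.41
(15) = -29.73
(16) = 10.77
(17) = -2117.81
(18) = 4149.04
(19) = -69.91
(20) = 37.26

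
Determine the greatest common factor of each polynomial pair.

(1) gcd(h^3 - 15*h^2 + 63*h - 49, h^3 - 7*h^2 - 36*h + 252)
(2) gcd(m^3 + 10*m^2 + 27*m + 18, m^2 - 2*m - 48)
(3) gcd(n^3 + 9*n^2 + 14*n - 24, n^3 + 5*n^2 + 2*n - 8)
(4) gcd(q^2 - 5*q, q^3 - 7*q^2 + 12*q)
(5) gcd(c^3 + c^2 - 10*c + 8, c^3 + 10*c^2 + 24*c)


(1) = h - 7
(2) = m + 6
(3) = n^2 + 3*n - 4
(4) = q
(5) = c + 4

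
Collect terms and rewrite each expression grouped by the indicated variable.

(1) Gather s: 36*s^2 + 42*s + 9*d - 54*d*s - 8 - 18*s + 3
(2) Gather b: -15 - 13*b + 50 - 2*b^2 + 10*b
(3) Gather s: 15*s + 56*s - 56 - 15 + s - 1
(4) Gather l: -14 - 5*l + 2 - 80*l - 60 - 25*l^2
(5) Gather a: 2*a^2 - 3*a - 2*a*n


(1) = 9*d + 36*s^2 + s*(24 - 54*d) - 5
(2) = -2*b^2 - 3*b + 35
(3) = 72*s - 72
(4) = -25*l^2 - 85*l - 72
(5) = 2*a^2 + a*(-2*n - 3)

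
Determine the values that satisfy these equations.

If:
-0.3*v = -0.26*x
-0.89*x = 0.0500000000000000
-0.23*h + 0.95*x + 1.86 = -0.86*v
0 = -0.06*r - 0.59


Then:
h = 7.67
r = -9.83
v = -0.05
x = -0.06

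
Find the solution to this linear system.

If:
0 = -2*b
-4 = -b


Then:
No Solution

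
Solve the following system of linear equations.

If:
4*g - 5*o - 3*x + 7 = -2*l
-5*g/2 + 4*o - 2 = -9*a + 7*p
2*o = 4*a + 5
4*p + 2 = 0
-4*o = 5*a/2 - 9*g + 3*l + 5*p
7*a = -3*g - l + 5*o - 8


Then:
a = -206/343
g = 177/343
l = 789/686
o = 891/686
p = -1/2
x = 3341/2058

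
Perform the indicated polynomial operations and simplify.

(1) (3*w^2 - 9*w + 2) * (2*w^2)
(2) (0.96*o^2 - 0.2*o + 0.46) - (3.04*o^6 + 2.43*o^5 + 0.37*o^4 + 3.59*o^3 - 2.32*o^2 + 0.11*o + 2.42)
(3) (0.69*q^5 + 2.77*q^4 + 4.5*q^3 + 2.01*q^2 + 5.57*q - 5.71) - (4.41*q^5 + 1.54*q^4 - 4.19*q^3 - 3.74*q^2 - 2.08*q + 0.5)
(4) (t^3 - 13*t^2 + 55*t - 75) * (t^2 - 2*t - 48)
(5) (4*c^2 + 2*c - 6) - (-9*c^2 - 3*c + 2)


(1) = 6*w^4 - 18*w^3 + 4*w^2
(2) = -3.04*o^6 - 2.43*o^5 - 0.37*o^4 - 3.59*o^3 + 3.28*o^2 - 0.31*o - 1.96
(3) = -3.72*q^5 + 1.23*q^4 + 8.69*q^3 + 5.75*q^2 + 7.65*q - 6.21
(4) = t^5 - 15*t^4 + 33*t^3 + 439*t^2 - 2490*t + 3600
(5) = 13*c^2 + 5*c - 8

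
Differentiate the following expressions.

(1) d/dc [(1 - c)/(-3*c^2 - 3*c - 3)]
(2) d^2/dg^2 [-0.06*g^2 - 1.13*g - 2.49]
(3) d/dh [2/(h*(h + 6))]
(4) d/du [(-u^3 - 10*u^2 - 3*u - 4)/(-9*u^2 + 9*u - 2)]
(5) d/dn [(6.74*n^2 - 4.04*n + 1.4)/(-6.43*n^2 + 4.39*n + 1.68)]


(1) = (c^2 + c - (c - 1)*(2*c + 1) + 1)/(3*(c^2 + c + 1)^2)
(2) = -0.120000000000000
(3) = 4*(-h - 3)/(h^2*(h^2 + 12*h + 36))
(4) = (9*u^4 - 18*u^3 - 111*u^2 - 32*u + 42)/(81*u^4 - 162*u^3 + 117*u^2 - 36*u + 4)
(5) = (3.6114*n^2 + 40.6504*n - 12.9332)/(41.3449*n^4 - 56.4554*n^3 - 2.3327*n^2 + 14.7504*n + 2.8224)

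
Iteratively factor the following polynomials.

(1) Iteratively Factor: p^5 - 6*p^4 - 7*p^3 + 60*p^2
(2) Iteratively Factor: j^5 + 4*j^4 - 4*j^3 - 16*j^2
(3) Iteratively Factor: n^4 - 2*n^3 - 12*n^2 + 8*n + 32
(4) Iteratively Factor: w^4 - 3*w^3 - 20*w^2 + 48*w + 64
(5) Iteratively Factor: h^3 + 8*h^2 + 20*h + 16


(1) = (p)*(p^4 - 6*p^3 - 7*p^2 + 60*p) = p*(p + 3)*(p^3 - 9*p^2 + 20*p) = p*(p - 5)*(p + 3)*(p^2 - 4*p) = p*(p - 5)*(p - 4)*(p + 3)*(p)
(2) = (j)*(j^4 + 4*j^3 - 4*j^2 - 16*j) = j*(j + 4)*(j^3 - 4*j) = j*(j + 2)*(j + 4)*(j^2 - 2*j) = j^2*(j + 2)*(j + 4)*(j - 2)
(3) = (n - 2)*(n^3 - 12*n - 16) = (n - 4)*(n - 2)*(n^2 + 4*n + 4) = (n - 4)*(n - 2)*(n + 2)*(n + 2)
(4) = (w - 4)*(w^3 + w^2 - 16*w - 16) = (w - 4)*(w + 1)*(w^2 - 16) = (w - 4)*(w + 1)*(w + 4)*(w - 4)
(5) = (h + 2)*(h^2 + 6*h + 8) = (h + 2)*(h + 4)*(h + 2)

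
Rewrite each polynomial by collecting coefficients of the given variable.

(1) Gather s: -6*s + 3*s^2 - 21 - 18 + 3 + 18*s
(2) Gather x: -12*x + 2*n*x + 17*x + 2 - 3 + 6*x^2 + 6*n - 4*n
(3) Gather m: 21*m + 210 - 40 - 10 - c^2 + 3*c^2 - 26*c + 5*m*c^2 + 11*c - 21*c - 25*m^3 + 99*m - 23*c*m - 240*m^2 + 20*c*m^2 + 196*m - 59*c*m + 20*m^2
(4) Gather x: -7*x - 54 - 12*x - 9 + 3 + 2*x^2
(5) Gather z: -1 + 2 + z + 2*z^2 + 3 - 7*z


(1) = 3*s^2 + 12*s - 36
(2) = 2*n + 6*x^2 + x*(2*n + 5) - 1
(3) = 2*c^2 - 36*c - 25*m^3 + m^2*(20*c - 220) + m*(5*c^2 - 82*c + 316) + 160
(4) = 2*x^2 - 19*x - 60
(5) = 2*z^2 - 6*z + 4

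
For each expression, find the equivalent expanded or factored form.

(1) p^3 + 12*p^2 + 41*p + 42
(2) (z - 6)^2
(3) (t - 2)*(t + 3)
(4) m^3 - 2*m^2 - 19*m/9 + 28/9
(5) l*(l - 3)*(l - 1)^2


(1) = (p + 2)*(p + 3)*(p + 7)
(2) = z^2 - 12*z + 36
(3) = t^2 + t - 6
(4) = (m - 7/3)*(m - 1)*(m + 4/3)
(5) = l^4 - 5*l^3 + 7*l^2 - 3*l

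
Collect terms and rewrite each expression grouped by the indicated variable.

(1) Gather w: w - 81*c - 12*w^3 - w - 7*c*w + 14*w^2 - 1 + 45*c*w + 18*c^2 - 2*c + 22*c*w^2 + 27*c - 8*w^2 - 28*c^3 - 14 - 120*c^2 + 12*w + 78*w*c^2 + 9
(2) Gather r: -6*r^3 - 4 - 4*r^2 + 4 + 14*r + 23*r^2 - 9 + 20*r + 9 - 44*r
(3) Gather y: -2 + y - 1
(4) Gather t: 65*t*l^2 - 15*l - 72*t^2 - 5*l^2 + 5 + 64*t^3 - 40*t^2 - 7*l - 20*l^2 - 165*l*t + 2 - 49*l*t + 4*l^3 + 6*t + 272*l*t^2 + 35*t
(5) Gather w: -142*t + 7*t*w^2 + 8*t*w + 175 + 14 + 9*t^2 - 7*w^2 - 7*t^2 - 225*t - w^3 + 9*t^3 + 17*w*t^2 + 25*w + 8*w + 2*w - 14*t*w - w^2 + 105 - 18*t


(1) = -28*c^3 - 102*c^2 - 56*c - 12*w^3 + w^2*(22*c + 6) + w*(78*c^2 + 38*c + 12) - 6
(2) = -6*r^3 + 19*r^2 - 10*r
(3) = y - 3
(4) = 4*l^3 - 25*l^2 - 22*l + 64*t^3 + t^2*(272*l - 112) + t*(65*l^2 - 214*l + 41) + 7
(5) = 9*t^3 + 2*t^2 - 385*t - w^3 + w^2*(7*t - 8) + w*(17*t^2 - 6*t + 35) + 294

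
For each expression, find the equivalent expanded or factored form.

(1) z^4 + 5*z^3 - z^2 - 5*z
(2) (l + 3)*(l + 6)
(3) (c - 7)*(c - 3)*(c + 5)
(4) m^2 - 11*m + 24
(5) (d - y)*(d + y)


(1) = z*(z - 1)*(z + 1)*(z + 5)
(2) = l^2 + 9*l + 18
(3) = c^3 - 5*c^2 - 29*c + 105
(4) = (m - 8)*(m - 3)
(5) = d^2 - y^2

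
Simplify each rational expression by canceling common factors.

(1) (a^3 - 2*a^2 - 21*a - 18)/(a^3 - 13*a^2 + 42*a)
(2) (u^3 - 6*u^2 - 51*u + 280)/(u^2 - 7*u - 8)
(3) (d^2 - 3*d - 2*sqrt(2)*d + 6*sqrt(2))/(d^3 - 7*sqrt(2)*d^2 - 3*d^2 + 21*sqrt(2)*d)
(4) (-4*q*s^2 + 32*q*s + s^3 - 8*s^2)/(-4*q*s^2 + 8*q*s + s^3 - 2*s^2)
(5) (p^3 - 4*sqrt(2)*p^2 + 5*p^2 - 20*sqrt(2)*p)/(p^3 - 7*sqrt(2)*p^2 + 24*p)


(1) = (a^2 + 4*a + 3)/(a^2 - 7*a)
(2) = (u^2 + 2*u - 35)/(u + 1)
(3) = (d - 2*sqrt(2))/(d^2 - 7*sqrt(2)*d)
(4) = (s - 8)/(s - 2)
(5) = (p + 5)/(p - 3*sqrt(2))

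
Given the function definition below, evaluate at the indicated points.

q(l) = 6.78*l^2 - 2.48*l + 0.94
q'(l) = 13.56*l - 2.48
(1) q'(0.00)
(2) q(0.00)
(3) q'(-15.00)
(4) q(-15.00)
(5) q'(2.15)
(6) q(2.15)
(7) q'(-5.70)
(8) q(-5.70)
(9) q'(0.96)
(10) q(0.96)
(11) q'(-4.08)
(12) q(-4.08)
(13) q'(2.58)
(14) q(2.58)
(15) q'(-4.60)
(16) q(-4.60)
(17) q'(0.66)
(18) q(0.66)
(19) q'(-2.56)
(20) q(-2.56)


(1) = -2.48
(2) = 0.94
(3) = -205.88
(4) = 1563.64
(5) = 26.67
(6) = 26.95
(7) = -79.77
(8) = 235.36
(9) = 10.54
(10) = 4.81
(11) = -57.80
(12) = 123.92
(13) = 32.50
(14) = 39.67
(15) = -64.86
(16) = 155.81
(17) = 6.47
(18) = 2.26
(19) = -37.19
(20) = 51.72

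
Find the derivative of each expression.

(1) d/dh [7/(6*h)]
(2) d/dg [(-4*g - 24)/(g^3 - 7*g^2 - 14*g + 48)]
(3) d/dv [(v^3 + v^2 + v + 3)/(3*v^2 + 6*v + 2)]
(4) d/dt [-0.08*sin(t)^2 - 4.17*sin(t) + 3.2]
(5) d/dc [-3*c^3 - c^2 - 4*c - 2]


(1) = -7/(6*h^2)
(2) = 4*(2*g^3 + 11*g^2 - 84*g - 132)/(g^6 - 14*g^5 + 21*g^4 + 292*g^3 - 476*g^2 - 1344*g + 2304)
(3) = (3*v^4 + 12*v^3 + 9*v^2 - 14*v - 16)/(9*v^4 + 36*v^3 + 48*v^2 + 24*v + 4)
(4) = -(0.16*sin(t) + 4.17)*cos(t)
(5) = -9*c^2 - 2*c - 4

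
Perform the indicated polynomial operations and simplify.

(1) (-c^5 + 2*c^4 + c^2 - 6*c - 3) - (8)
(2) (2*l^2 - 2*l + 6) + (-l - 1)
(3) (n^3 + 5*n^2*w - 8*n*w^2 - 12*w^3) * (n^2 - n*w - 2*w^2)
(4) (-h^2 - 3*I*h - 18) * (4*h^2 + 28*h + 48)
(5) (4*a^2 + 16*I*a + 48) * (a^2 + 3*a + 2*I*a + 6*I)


(1) = -c^5 + 2*c^4 + c^2 - 6*c - 11
(2) = 2*l^2 - 3*l + 5
(3) = n^5 + 4*n^4*w - 15*n^3*w^2 - 14*n^2*w^3 + 28*n*w^4 + 24*w^5
(4) = -4*h^4 - 28*h^3 - 12*I*h^3 - 120*h^2 - 84*I*h^2 - 504*h - 144*I*h - 864
(5) = 4*a^4 + 12*a^3 + 24*I*a^3 + 16*a^2 + 72*I*a^2 + 48*a + 96*I*a + 288*I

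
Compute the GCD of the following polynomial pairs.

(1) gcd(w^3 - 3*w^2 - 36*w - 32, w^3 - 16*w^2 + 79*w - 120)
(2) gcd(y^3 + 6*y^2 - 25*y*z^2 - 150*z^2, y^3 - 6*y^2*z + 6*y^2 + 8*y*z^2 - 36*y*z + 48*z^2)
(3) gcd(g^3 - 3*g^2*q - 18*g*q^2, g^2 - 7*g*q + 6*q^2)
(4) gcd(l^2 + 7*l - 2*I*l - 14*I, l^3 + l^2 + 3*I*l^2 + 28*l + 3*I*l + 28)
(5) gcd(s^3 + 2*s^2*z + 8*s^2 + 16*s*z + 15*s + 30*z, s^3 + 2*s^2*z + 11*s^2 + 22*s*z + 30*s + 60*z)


(1) = w - 8
(2) = y + 6
(3) = -g + 6*q
(4) = gcd((l + 7)*(l - 2*I), (l + 1)*(l - 4*I)*(l + 7*I)) = 1
(5) = gcd((s + 3)*(s + 5)*(s + 2*z), (s + 5)*(s + 6)*(s + 2*z)) = s^2 + 2*s*z + 5*s + 10*z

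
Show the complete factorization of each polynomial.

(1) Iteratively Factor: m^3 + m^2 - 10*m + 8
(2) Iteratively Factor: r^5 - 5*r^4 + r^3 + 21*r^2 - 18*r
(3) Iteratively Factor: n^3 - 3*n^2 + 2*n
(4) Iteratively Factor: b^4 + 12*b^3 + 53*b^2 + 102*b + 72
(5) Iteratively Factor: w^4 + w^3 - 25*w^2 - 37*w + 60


(1) = (m - 1)*(m^2 + 2*m - 8) = (m - 1)*(m + 4)*(m - 2)
(2) = (r - 3)*(r^4 - 2*r^3 - 5*r^2 + 6*r) = (r - 3)*(r + 2)*(r^3 - 4*r^2 + 3*r) = (r - 3)^2*(r + 2)*(r^2 - r) = r*(r - 3)^2*(r + 2)*(r - 1)
(3) = (n)*(n^2 - 3*n + 2) = n*(n - 2)*(n - 1)
(4) = (b + 3)*(b^3 + 9*b^2 + 26*b + 24) = (b + 3)*(b + 4)*(b^2 + 5*b + 6) = (b + 2)*(b + 3)*(b + 4)*(b + 3)
(5) = (w + 3)*(w^3 - 2*w^2 - 19*w + 20) = (w - 1)*(w + 3)*(w^2 - w - 20) = (w - 5)*(w - 1)*(w + 3)*(w + 4)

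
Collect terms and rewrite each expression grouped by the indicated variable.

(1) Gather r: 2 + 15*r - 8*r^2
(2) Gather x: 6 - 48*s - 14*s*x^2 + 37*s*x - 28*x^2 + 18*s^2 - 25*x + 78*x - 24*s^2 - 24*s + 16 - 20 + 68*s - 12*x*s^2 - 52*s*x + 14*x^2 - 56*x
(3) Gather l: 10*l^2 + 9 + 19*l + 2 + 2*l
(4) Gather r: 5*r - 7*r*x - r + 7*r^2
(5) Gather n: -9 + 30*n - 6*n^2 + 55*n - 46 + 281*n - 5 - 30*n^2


(1) = -8*r^2 + 15*r + 2
(2) = -6*s^2 - 4*s + x^2*(-14*s - 14) + x*(-12*s^2 - 15*s - 3) + 2
(3) = 10*l^2 + 21*l + 11
(4) = 7*r^2 + r*(4 - 7*x)
(5) = -36*n^2 + 366*n - 60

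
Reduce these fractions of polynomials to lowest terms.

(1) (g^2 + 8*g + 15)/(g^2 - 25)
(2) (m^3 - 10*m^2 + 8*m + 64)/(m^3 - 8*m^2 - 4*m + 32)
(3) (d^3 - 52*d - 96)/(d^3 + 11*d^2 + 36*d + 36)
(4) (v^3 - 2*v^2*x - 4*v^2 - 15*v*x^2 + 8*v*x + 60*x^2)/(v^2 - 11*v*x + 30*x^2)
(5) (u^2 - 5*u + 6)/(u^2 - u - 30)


(1) = (g + 3)/(g - 5)
(2) = (m - 4)/(m - 2)
(3) = (d - 8)/(d + 3)
(4) = (-v^2 - 3*v*x + 4*v + 12*x)/(-v + 6*x)
(5) = (u^2 - 5*u + 6)/(u^2 - u - 30)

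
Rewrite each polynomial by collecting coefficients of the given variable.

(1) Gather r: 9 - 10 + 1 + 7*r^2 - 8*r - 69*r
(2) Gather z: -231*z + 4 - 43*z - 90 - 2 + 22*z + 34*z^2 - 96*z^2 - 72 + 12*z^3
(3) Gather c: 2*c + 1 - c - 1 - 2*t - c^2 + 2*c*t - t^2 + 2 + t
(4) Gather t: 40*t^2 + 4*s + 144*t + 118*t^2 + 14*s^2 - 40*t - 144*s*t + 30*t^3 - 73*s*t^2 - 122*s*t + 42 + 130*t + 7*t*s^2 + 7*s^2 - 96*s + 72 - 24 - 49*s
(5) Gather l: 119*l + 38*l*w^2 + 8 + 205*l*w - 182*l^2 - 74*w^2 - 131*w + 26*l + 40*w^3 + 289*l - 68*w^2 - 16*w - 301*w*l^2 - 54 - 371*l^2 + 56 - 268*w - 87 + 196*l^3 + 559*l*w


(1) = 7*r^2 - 77*r
(2) = 12*z^3 - 62*z^2 - 252*z - 160
(3) = -c^2 + c*(2*t + 1) - t^2 - t + 2
(4) = 21*s^2 - 141*s + 30*t^3 + t^2*(158 - 73*s) + t*(7*s^2 - 266*s + 234) + 90
(5) = 196*l^3 + l^2*(-301*w - 553) + l*(38*w^2 + 764*w + 434) + 40*w^3 - 142*w^2 - 415*w - 77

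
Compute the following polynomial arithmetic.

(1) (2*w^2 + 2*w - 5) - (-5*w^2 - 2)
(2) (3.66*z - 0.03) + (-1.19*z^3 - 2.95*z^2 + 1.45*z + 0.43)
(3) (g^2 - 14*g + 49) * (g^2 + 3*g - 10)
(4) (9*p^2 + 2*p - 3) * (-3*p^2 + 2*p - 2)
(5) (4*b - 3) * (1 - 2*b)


(1) = 7*w^2 + 2*w - 3
(2) = -1.19*z^3 - 2.95*z^2 + 5.11*z + 0.4
(3) = g^4 - 11*g^3 - 3*g^2 + 287*g - 490
(4) = -27*p^4 + 12*p^3 - 5*p^2 - 10*p + 6
(5) = -8*b^2 + 10*b - 3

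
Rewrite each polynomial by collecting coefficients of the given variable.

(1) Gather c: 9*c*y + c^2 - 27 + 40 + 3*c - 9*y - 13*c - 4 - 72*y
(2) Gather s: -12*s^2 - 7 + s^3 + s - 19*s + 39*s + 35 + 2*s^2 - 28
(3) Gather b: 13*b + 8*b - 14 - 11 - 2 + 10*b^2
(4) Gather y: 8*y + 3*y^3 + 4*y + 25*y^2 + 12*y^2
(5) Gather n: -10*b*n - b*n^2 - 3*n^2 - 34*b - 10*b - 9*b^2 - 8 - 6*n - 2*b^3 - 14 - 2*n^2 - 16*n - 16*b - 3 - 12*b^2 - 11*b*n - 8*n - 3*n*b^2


(1) = c^2 + c*(9*y - 10) - 81*y + 9
(2) = s^3 - 10*s^2 + 21*s
(3) = 10*b^2 + 21*b - 27
(4) = 3*y^3 + 37*y^2 + 12*y
(5) = -2*b^3 - 21*b^2 - 60*b + n^2*(-b - 5) + n*(-3*b^2 - 21*b - 30) - 25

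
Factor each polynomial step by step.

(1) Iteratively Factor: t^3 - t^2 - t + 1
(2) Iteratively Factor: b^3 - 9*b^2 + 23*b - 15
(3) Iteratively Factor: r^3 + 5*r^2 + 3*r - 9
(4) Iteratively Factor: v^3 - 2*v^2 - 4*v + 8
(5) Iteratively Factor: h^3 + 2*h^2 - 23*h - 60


(1) = (t - 1)*(t^2 - 1) = (t - 1)*(t + 1)*(t - 1)
(2) = (b - 5)*(b^2 - 4*b + 3) = (b - 5)*(b - 1)*(b - 3)
(3) = (r + 3)*(r^2 + 2*r - 3) = (r + 3)^2*(r - 1)
(4) = (v - 2)*(v^2 - 4) = (v - 2)*(v + 2)*(v - 2)
(5) = (h + 4)*(h^2 - 2*h - 15) = (h - 5)*(h + 4)*(h + 3)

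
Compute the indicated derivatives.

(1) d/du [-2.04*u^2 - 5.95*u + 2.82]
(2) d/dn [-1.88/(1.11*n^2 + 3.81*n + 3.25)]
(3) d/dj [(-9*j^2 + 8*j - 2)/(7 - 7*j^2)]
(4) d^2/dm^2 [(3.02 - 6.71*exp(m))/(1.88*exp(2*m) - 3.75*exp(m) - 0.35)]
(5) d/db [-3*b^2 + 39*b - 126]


(1) = -4.08*u - 5.95
(2) = (4.1736*n + 7.1628)/(1.11*n^2 + 3.81*n + 3.25)^2
(3) = 2*(4*j^2 - 11*j + 4)/(7*(j^4 - 2*j^2 + 1))
(4) = (-23.715824*exp(4*m) - 4.609948*exp(3*m) - 90.36408*exp(2*m) + 59.224265*exp(m) - 4.785725)*exp(m)/(6.644672*exp(6*m) - 39.762*exp(5*m) + 75.60138*exp(4*m) - 37.929375*exp(3*m) - 14.074725*exp(2*m) - 1.378125*exp(m) - 0.042875)
(5) = 39 - 6*b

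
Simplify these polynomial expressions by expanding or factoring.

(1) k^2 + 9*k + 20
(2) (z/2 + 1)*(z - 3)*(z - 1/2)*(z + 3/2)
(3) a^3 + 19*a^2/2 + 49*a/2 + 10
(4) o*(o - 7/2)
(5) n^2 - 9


(1) = (k + 4)*(k + 5)
(2) = z^4/2 - 31*z^2/8 - 21*z/8 + 9/4
(3) = (a + 1/2)*(a + 4)*(a + 5)
(4) = o^2 - 7*o/2
(5) = (n - 3)*(n + 3)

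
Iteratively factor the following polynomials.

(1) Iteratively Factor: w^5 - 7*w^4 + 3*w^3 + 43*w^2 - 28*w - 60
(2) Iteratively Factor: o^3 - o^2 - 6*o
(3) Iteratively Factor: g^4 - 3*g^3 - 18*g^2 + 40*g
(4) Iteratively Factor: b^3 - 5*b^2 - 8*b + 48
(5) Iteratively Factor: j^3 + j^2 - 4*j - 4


(1) = (w + 2)*(w^4 - 9*w^3 + 21*w^2 + w - 30) = (w - 5)*(w + 2)*(w^3 - 4*w^2 + w + 6) = (w - 5)*(w - 2)*(w + 2)*(w^2 - 2*w - 3) = (w - 5)*(w - 2)*(w + 1)*(w + 2)*(w - 3)
(2) = (o + 2)*(o^2 - 3*o) = o*(o + 2)*(o - 3)
(3) = (g + 4)*(g^3 - 7*g^2 + 10*g) = (g - 5)*(g + 4)*(g^2 - 2*g) = (g - 5)*(g - 2)*(g + 4)*(g)
(4) = (b - 4)*(b^2 - b - 12) = (b - 4)*(b + 3)*(b - 4)
(5) = (j + 1)*(j^2 - 4) = (j - 2)*(j + 1)*(j + 2)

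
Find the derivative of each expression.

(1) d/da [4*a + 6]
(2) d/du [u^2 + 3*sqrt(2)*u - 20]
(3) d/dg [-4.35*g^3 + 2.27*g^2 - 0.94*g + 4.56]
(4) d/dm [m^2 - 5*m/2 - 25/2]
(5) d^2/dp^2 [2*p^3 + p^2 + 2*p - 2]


(1) = 4
(2) = 2*u + 3*sqrt(2)
(3) = -13.05*g^2 + 4.54*g - 0.94
(4) = 2*m - 5/2
(5) = 12*p + 2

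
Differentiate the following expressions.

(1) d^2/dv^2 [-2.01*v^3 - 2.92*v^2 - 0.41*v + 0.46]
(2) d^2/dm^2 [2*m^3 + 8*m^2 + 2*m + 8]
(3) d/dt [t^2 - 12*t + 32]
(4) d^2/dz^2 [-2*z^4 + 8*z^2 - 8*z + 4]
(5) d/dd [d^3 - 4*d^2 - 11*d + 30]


(1) = -12.06*v - 5.84
(2) = 12*m + 16
(3) = 2*t - 12
(4) = 16 - 24*z^2
(5) = 3*d^2 - 8*d - 11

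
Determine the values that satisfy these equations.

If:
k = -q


Then:
k = -q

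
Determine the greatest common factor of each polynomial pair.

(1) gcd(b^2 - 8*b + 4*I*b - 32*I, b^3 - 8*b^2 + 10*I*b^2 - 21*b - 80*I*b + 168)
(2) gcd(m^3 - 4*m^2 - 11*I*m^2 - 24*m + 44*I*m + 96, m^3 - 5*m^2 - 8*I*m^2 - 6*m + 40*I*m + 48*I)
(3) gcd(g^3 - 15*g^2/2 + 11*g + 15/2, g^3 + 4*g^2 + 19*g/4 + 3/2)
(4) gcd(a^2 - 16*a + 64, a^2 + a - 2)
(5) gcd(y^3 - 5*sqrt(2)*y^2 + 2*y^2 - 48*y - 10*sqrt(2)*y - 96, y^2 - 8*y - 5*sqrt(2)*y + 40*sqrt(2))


(1) = b - 8
(2) = m - 8*I
(3) = gcd((g - 5)*(g - 3)*(g + 1/2), (g + 1/2)*(g + 3/2)*(g + 2)) = g + 1/2
(4) = 1
(5) = 1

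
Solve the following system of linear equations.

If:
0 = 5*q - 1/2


Then:
q = 1/10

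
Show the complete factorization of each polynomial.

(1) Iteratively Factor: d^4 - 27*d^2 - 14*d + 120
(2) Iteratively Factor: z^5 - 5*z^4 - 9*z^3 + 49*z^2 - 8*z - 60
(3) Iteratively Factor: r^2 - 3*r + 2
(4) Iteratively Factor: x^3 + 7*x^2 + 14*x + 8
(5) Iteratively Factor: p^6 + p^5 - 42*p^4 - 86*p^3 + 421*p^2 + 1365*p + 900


(1) = (d - 2)*(d^3 + 2*d^2 - 23*d - 60) = (d - 5)*(d - 2)*(d^2 + 7*d + 12) = (d - 5)*(d - 2)*(d + 3)*(d + 4)
(2) = (z - 2)*(z^4 - 3*z^3 - 15*z^2 + 19*z + 30) = (z - 2)^2*(z^3 - z^2 - 17*z - 15) = (z - 2)^2*(z + 3)*(z^2 - 4*z - 5) = (z - 2)^2*(z + 1)*(z + 3)*(z - 5)
(3) = (r - 1)*(r - 2)
(4) = (x + 1)*(x^2 + 6*x + 8) = (x + 1)*(x + 4)*(x + 2)
(5) = (p - 5)*(p^5 + 6*p^4 - 12*p^3 - 146*p^2 - 309*p - 180) = (p - 5)*(p + 3)*(p^4 + 3*p^3 - 21*p^2 - 83*p - 60) = (p - 5)*(p + 3)^2*(p^3 - 21*p - 20) = (p - 5)*(p + 3)^2*(p + 4)*(p^2 - 4*p - 5) = (p - 5)^2*(p + 3)^2*(p + 4)*(p + 1)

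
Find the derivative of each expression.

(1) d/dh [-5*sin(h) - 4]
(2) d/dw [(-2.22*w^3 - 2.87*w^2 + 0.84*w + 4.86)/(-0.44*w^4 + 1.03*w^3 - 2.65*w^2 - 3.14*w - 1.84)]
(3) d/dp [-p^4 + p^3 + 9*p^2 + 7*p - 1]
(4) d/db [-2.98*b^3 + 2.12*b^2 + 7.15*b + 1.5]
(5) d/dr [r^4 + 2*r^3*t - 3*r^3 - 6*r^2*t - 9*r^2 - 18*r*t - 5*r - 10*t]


(1) = -5*cos(h)
(2) = (-0.9768*w^6 - 2.5256*w^5 + 9.9479*w^4 + 20.7648*w^3 + 8.4748*w^2 + 36.3196*w + 13.7148)/(0.1936*w^8 - 0.9064*w^7 + 3.3929*w^6 - 2.6958*w^5 + 2.1733*w^4 + 12.8516*w^3 + 19.6116*w^2 + 11.5552*w + 3.3856)
(3) = -4*p^3 + 3*p^2 + 18*p + 7
(4) = -8.94*b^2 + 4.24*b + 7.15
(5) = 4*r^3 + 6*r^2*t - 9*r^2 - 12*r*t - 18*r - 18*t - 5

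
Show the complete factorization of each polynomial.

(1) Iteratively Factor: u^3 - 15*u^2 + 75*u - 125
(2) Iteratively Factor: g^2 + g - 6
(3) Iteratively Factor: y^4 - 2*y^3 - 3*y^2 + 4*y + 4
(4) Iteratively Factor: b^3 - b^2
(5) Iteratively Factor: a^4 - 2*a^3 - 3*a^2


(1) = (u - 5)*(u^2 - 10*u + 25) = (u - 5)^2*(u - 5)
(2) = (g + 3)*(g - 2)
(3) = (y - 2)*(y^3 - 3*y - 2) = (y - 2)^2*(y^2 + 2*y + 1) = (y - 2)^2*(y + 1)*(y + 1)
(4) = (b)*(b^2 - b) = b^2*(b - 1)
(5) = (a + 1)*(a^3 - 3*a^2) = a*(a + 1)*(a^2 - 3*a) = a^2*(a + 1)*(a - 3)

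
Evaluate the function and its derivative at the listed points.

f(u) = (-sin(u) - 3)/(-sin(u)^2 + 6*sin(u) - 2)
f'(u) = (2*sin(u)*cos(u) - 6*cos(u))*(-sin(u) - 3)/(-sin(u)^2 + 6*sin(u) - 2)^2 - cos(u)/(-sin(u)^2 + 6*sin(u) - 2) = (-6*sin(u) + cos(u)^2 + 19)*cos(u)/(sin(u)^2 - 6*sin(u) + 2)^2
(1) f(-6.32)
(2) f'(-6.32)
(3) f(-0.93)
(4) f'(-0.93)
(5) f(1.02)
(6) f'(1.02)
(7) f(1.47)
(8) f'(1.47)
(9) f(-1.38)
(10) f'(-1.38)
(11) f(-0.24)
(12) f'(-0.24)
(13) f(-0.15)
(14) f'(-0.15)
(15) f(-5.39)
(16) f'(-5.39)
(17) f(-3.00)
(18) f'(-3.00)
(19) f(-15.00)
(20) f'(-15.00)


(1) = 1.33
(2) = 4.09
(3) = 0.29
(4) = 0.26
(5) = -1.61
(6) = 1.30
(7) = -1.34
(8) = 0.15
(9) = 0.23
(10) = 0.06
(11) = 0.79
(12) = 1.71
(13) = 0.98
(14) = 2.42
(15) = -1.83
(16) = 2.16
(17) = 1.00
(18) = -2.51
(19) = 0.37
(20) = -0.45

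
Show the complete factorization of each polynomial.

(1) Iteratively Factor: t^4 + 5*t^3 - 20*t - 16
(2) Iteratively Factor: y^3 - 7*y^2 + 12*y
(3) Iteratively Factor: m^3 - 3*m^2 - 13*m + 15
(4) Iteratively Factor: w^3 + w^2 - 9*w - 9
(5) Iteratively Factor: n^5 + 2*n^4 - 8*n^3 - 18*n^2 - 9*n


(1) = (t + 2)*(t^3 + 3*t^2 - 6*t - 8) = (t - 2)*(t + 2)*(t^2 + 5*t + 4) = (t - 2)*(t + 1)*(t + 2)*(t + 4)
(2) = (y - 3)*(y^2 - 4*y) = (y - 4)*(y - 3)*(y)
(3) = (m + 3)*(m^2 - 6*m + 5) = (m - 1)*(m + 3)*(m - 5)
(4) = (w + 3)*(w^2 - 2*w - 3) = (w - 3)*(w + 3)*(w + 1)
(5) = (n + 1)*(n^4 + n^3 - 9*n^2 - 9*n) = (n + 1)*(n + 3)*(n^3 - 2*n^2 - 3*n) = (n + 1)^2*(n + 3)*(n^2 - 3*n) = n*(n + 1)^2*(n + 3)*(n - 3)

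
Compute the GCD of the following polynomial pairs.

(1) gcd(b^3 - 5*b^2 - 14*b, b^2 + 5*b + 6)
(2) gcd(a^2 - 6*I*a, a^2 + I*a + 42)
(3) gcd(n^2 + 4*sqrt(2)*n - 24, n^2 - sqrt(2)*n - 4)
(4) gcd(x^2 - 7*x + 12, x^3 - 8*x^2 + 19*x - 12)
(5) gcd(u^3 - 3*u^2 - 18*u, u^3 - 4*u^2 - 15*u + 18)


(1) = gcd(b*(b - 7)*(b + 2), (b + 2)*(b + 3)) = b + 2
(2) = gcd(a*(a - 6*I), (a - 6*I)*(a + 7*I)) = a - 6*I
(3) = gcd((n - 2*sqrt(2))*(n + 6*sqrt(2)), (n - 2*sqrt(2))*(n + sqrt(2))) = n - 2*sqrt(2)
(4) = x^2 - 7*x + 12
(5) = u^2 - 3*u - 18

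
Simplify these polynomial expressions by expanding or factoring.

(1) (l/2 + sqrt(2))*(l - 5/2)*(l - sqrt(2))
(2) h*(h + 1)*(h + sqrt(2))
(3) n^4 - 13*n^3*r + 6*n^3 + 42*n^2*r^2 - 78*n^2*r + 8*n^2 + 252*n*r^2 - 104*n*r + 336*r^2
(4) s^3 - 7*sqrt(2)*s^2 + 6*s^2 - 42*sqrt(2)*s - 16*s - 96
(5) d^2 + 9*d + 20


(1) = l^3/2 - 5*l^2/4 + sqrt(2)*l^2/2 - 2*l - 5*sqrt(2)*l/4 + 5
(2) = h^3 + h^2 + sqrt(2)*h^2 + sqrt(2)*h
(3) = (n + 2)*(n + 4)*(n - 7*r)*(n - 6*r)
(4) = (s + 6)*(s - 8*sqrt(2))*(s + sqrt(2))
(5) = (d + 4)*(d + 5)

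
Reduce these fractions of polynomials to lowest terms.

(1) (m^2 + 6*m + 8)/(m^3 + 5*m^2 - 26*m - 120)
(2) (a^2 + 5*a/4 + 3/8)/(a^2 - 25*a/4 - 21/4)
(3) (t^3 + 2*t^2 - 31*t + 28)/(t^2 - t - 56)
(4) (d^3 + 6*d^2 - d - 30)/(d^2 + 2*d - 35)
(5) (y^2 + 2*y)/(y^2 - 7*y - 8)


(1) = (m + 2)/(m^2 + m - 30)
(2) = (2*a + 1)/(2*a - 14)
(3) = (t^2 - 5*t + 4)/(t - 8)
(4) = (d^3 + 6*d^2 - d - 30)/(d^2 + 2*d - 35)
(5) = (y^2 + 2*y)/(y^2 - 7*y - 8)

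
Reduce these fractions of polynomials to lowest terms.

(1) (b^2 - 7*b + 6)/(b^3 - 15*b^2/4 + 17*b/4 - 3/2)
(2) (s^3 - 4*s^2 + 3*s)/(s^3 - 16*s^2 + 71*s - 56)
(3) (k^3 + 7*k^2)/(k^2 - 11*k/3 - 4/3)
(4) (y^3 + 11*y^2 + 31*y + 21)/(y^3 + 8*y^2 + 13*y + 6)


(1) = (4*b - 24)/(4*b^2 - 11*b + 6)
(2) = (s^2 - 3*s)/(s^2 - 15*s + 56)
(3) = (3*k^3 + 21*k^2)/(3*k^2 - 11*k - 4)
(4) = (y^2 + 10*y + 21)/(y^2 + 7*y + 6)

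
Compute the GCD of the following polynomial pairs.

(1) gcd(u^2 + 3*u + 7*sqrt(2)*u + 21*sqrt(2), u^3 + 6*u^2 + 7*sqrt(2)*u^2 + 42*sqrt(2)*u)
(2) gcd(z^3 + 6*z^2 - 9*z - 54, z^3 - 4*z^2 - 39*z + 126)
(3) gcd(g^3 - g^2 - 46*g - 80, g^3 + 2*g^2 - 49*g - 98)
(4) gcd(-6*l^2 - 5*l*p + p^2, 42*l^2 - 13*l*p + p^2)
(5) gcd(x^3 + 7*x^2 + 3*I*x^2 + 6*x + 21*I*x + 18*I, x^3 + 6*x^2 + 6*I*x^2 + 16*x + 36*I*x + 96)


(1) = gcd((u + 3)*(u + 7*sqrt(2)), u*(u + 6)*(u + 7*sqrt(2))) = u + 7*sqrt(2)
(2) = z^2 + 3*z - 18
(3) = gcd((g - 8)*(g + 2)*(g + 5), (g - 7)*(g + 2)*(g + 7)) = g + 2
(4) = gcd((-6*l + p)*(l + p), (-7*l + p)*(-6*l + p)) = -6*l + p
(5) = x + 6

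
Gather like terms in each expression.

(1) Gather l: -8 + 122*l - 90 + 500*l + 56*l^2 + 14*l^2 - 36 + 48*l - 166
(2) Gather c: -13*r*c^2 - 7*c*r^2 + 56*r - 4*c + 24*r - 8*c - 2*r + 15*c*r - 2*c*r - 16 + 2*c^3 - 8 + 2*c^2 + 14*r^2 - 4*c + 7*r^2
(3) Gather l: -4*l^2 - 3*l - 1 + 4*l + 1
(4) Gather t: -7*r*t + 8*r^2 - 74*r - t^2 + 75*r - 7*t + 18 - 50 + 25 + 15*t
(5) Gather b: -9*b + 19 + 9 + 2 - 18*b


(1) = 70*l^2 + 670*l - 300
(2) = 2*c^3 + c^2*(2 - 13*r) + c*(-7*r^2 + 13*r - 16) + 21*r^2 + 78*r - 24
(3) = -4*l^2 + l
(4) = 8*r^2 + r - t^2 + t*(8 - 7*r) - 7
(5) = 30 - 27*b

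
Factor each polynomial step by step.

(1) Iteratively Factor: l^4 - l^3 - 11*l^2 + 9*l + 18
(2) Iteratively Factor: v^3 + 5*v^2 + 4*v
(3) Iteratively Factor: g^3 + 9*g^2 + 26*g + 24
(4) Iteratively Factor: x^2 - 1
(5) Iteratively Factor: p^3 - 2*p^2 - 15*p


(1) = (l - 3)*(l^3 + 2*l^2 - 5*l - 6) = (l - 3)*(l + 1)*(l^2 + l - 6) = (l - 3)*(l + 1)*(l + 3)*(l - 2)
(2) = (v + 1)*(v^2 + 4*v) = v*(v + 1)*(v + 4)
(3) = (g + 4)*(g^2 + 5*g + 6) = (g + 3)*(g + 4)*(g + 2)
(4) = (x + 1)*(x - 1)
(5) = (p + 3)*(p^2 - 5*p) = (p - 5)*(p + 3)*(p)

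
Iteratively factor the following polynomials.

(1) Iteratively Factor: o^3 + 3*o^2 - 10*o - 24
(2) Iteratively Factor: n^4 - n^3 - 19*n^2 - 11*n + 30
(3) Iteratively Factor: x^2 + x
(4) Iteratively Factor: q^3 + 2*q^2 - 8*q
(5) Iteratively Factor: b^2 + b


(1) = (o + 4)*(o^2 - o - 6) = (o + 2)*(o + 4)*(o - 3)
(2) = (n - 1)*(n^3 - 19*n - 30) = (n - 5)*(n - 1)*(n^2 + 5*n + 6) = (n - 5)*(n - 1)*(n + 3)*(n + 2)
(3) = (x)*(x + 1)
(4) = (q)*(q^2 + 2*q - 8) = q*(q + 4)*(q - 2)
(5) = (b)*(b + 1)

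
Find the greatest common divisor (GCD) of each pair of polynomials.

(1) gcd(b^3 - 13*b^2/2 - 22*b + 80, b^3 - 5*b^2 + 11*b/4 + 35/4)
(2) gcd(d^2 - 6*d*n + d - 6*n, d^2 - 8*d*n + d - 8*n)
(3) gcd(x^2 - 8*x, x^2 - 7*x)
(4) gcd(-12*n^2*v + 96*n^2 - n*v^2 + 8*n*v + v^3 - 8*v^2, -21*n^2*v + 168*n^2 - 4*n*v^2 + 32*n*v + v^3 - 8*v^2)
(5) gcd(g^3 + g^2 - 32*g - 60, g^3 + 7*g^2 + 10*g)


(1) = b - 5/2
(2) = gcd((d + 1)*(d - 6*n), (d + 1)*(d - 8*n)) = d + 1
(3) = gcd(x*(x - 8), x*(x - 7)) = x
(4) = 3*n*v - 24*n + v^2 - 8*v
(5) = g^2 + 7*g + 10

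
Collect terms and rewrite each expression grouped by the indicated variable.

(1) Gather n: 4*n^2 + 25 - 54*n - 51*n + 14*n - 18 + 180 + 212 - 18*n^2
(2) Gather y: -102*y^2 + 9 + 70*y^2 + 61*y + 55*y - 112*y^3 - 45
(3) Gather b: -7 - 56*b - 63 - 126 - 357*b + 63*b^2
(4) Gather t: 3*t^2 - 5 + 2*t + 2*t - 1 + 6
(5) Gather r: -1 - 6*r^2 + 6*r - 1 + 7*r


(1) = -14*n^2 - 91*n + 399
(2) = -112*y^3 - 32*y^2 + 116*y - 36
(3) = 63*b^2 - 413*b - 196
(4) = 3*t^2 + 4*t
(5) = -6*r^2 + 13*r - 2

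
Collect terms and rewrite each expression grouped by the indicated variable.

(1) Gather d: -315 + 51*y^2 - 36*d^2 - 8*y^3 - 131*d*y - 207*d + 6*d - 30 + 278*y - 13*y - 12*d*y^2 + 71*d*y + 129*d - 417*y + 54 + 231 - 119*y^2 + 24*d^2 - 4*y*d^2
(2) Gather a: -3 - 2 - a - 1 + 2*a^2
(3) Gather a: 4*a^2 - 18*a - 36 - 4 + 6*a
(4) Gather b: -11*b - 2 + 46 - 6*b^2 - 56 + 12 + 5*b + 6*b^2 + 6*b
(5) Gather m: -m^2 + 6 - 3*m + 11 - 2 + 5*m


(1) = d^2*(-4*y - 12) + d*(-12*y^2 - 60*y - 72) - 8*y^3 - 68*y^2 - 152*y - 60
(2) = 2*a^2 - a - 6
(3) = 4*a^2 - 12*a - 40
(4) = 0
(5) = -m^2 + 2*m + 15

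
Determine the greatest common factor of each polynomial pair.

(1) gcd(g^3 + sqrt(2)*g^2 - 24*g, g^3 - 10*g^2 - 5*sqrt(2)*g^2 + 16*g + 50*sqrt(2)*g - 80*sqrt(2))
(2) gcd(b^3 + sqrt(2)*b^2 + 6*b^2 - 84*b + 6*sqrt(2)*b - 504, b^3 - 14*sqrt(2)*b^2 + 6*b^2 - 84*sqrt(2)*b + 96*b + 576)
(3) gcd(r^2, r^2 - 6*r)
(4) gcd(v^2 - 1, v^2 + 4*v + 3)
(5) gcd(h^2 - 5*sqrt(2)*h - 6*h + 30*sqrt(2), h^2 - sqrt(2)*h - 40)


(1) = gcd(g*(g - 3*sqrt(2))*(g + 4*sqrt(2)), (g - 8)*(g - 2)*(g - 5*sqrt(2))) = 1
(2) = gcd((b + 6)*(b - 6*sqrt(2))*(b + 7*sqrt(2)), (b + 6)*(b - 8*sqrt(2))*(b - 6*sqrt(2))) = b^2 + b*(6 - 6*sqrt(2)) - 36*sqrt(2)
(3) = r
(4) = v + 1
(5) = gcd((h - 6)*(h - 5*sqrt(2)), (h - 5*sqrt(2))*(h + 4*sqrt(2))) = h - 5*sqrt(2)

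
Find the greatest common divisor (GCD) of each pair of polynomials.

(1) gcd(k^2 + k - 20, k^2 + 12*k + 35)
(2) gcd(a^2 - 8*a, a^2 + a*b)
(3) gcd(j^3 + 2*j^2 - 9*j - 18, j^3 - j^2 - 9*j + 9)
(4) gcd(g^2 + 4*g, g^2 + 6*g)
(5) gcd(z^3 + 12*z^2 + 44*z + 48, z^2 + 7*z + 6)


(1) = gcd((k - 4)*(k + 5), (k + 5)*(k + 7)) = k + 5
(2) = gcd(a*(a - 8), a*(a + b)) = a
(3) = gcd((j - 3)*(j + 2)*(j + 3), (j - 3)*(j - 1)*(j + 3)) = j^2 - 9
(4) = g
(5) = z + 6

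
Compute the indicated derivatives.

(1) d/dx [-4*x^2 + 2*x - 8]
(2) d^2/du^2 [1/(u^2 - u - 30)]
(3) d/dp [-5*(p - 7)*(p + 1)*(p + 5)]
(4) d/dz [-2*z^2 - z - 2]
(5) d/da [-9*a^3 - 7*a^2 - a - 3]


(1) = 2 - 8*x
(2) = 2*(u^2 - u - (2*u - 1)^2 - 30)/(-u^2 + u + 30)^3
(3) = -15*p^2 + 10*p + 185
(4) = -4*z - 1
(5) = -27*a^2 - 14*a - 1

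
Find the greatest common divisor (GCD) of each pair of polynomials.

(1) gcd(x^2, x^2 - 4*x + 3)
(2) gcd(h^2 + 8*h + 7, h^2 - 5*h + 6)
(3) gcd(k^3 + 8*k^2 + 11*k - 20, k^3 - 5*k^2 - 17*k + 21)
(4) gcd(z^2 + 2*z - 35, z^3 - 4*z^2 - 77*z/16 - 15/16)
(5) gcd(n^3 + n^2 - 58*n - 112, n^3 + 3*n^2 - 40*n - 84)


(1) = gcd(x^2, (x - 3)*(x - 1)) = 1
(2) = gcd((h + 1)*(h + 7), (h - 3)*(h - 2)) = 1
(3) = gcd((k - 1)*(k + 4)*(k + 5), (k - 7)*(k - 1)*(k + 3)) = k - 1
(4) = z - 5
(5) = gcd((n - 8)*(n + 2)*(n + 7), (n - 6)*(n + 2)*(n + 7)) = n^2 + 9*n + 14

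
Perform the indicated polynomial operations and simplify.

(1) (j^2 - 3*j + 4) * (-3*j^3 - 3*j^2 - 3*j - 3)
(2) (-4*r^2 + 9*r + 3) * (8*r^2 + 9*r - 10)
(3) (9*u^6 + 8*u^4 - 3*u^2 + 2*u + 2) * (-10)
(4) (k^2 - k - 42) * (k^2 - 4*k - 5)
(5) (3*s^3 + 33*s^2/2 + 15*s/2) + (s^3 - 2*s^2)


(1) = -3*j^5 + 6*j^4 - 6*j^3 - 6*j^2 - 3*j - 12
(2) = -32*r^4 + 36*r^3 + 145*r^2 - 63*r - 30
(3) = -90*u^6 - 80*u^4 + 30*u^2 - 20*u - 20
(4) = k^4 - 5*k^3 - 43*k^2 + 173*k + 210
(5) = 4*s^3 + 29*s^2/2 + 15*s/2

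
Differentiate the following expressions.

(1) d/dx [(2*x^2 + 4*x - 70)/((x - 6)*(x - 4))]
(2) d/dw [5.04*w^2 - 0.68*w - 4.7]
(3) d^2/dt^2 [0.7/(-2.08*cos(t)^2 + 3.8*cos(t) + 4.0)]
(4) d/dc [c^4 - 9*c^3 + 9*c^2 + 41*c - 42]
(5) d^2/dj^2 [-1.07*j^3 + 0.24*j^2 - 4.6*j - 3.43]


(1) = 4*(-6*x^2 + 59*x - 151)/(x^4 - 20*x^3 + 148*x^2 - 480*x + 576)
(2) = 10.08*w - 0.68
(3) = (-12.11392*(1 - cos(t)^2)^2 + 16.5984*cos(t)^3 - 39.46096*cos(t)^2 - 22.5568*cos(t) + 43.97792)/(-2.08*cos(t)^2 + 3.8*cos(t) + 4.0)^3
(4) = 4*c^3 - 27*c^2 + 18*c + 41
(5) = 0.48 - 6.42*j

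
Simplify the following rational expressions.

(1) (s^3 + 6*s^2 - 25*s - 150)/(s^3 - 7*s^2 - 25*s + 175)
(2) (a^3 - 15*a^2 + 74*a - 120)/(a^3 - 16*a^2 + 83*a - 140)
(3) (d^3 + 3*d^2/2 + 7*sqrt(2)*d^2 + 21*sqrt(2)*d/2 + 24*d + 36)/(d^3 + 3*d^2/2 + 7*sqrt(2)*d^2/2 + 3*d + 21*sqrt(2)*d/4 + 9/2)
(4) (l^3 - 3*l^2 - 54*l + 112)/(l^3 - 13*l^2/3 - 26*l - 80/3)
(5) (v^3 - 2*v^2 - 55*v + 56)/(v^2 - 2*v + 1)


(1) = (s + 6)/(s - 7)
(2) = (a - 6)/(a - 7)
(3) = (8*d + 32*sqrt(2))/(8*d + 4*sqrt(2))
(4) = (3*l^2 + 15*l - 42)/(3*l^2 + 11*l + 10)
(5) = (v^2 - v - 56)/(v - 1)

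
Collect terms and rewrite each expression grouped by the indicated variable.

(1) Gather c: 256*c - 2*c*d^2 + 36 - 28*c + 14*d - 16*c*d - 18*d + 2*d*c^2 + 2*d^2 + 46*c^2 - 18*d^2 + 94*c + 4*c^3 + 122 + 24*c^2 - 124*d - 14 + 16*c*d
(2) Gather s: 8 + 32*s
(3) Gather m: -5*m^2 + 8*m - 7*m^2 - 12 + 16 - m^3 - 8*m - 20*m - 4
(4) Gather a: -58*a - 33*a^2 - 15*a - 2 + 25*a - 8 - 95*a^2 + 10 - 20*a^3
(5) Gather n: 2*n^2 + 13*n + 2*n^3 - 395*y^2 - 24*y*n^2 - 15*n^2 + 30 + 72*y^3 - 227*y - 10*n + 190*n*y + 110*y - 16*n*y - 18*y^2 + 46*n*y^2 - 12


(1) = 4*c^3 + c^2*(2*d + 70) + c*(322 - 2*d^2) - 16*d^2 - 128*d + 144
(2) = 32*s + 8
(3) = -m^3 - 12*m^2 - 20*m
(4) = -20*a^3 - 128*a^2 - 48*a
(5) = 2*n^3 + n^2*(-24*y - 13) + n*(46*y^2 + 174*y + 3) + 72*y^3 - 413*y^2 - 117*y + 18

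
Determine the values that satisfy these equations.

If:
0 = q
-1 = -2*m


Then:
m = 1/2
q = 0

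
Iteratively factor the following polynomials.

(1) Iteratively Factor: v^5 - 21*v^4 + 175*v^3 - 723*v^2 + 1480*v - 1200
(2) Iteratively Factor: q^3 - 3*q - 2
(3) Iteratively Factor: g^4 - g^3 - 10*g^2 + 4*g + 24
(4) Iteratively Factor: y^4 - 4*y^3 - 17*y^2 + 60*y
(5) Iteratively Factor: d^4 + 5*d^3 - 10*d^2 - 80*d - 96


(1) = (v - 3)*(v^4 - 18*v^3 + 121*v^2 - 360*v + 400) = (v - 5)*(v - 3)*(v^3 - 13*v^2 + 56*v - 80) = (v - 5)*(v - 4)*(v - 3)*(v^2 - 9*v + 20) = (v - 5)*(v - 4)^2*(v - 3)*(v - 5)
(2) = (q - 2)*(q^2 + 2*q + 1) = (q - 2)*(q + 1)*(q + 1)
(3) = (g - 3)*(g^3 + 2*g^2 - 4*g - 8) = (g - 3)*(g - 2)*(g^2 + 4*g + 4) = (g - 3)*(g - 2)*(g + 2)*(g + 2)
(4) = (y)*(y^3 - 4*y^2 - 17*y + 60) = y*(y - 5)*(y^2 + y - 12) = y*(y - 5)*(y + 4)*(y - 3)
(5) = (d + 4)*(d^3 + d^2 - 14*d - 24) = (d + 2)*(d + 4)*(d^2 - d - 12) = (d + 2)*(d + 3)*(d + 4)*(d - 4)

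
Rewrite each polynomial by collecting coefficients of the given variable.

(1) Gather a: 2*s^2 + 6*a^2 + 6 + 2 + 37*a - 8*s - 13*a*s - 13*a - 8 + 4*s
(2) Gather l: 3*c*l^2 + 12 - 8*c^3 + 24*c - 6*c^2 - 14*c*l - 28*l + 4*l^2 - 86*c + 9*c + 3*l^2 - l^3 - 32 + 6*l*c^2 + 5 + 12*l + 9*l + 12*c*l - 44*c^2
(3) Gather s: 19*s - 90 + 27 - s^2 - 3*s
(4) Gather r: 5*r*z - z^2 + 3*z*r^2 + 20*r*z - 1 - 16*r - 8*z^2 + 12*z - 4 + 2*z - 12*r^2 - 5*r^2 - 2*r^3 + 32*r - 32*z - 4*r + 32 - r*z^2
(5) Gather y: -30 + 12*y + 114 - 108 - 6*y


(1) = 6*a^2 + a*(24 - 13*s) + 2*s^2 - 4*s
(2) = -8*c^3 - 50*c^2 - 53*c - l^3 + l^2*(3*c + 7) + l*(6*c^2 - 2*c - 7) - 15
(3) = -s^2 + 16*s - 63
(4) = -2*r^3 + r^2*(3*z - 17) + r*(-z^2 + 25*z + 12) - 9*z^2 - 18*z + 27
(5) = 6*y - 24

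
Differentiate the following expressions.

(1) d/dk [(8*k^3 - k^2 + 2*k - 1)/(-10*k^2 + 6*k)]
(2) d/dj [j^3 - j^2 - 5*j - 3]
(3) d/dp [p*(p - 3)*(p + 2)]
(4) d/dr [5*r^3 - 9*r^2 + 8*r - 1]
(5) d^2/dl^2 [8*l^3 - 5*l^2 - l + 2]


(1) = (-40*k^4 + 48*k^3 + 7*k^2 - 10*k + 3)/(2*k^2*(25*k^2 - 30*k + 9))
(2) = 3*j^2 - 2*j - 5
(3) = 3*p^2 - 2*p - 6
(4) = 15*r^2 - 18*r + 8
(5) = 48*l - 10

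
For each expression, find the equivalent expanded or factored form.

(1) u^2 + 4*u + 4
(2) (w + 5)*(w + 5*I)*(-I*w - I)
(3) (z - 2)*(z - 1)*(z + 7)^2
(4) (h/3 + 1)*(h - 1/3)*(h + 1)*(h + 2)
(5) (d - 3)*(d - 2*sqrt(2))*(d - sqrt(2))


(1) = (u + 2)^2
(2) = -I*w^3 + 5*w^2 - 6*I*w^2 + 30*w - 5*I*w + 25
(3) = z^4 + 11*z^3 + 9*z^2 - 119*z + 98
(4) = h^4/3 + 17*h^3/9 + 3*h^2 + 7*h/9 - 2/3
(5) = d^3 - 3*sqrt(2)*d^2 - 3*d^2 + 4*d + 9*sqrt(2)*d - 12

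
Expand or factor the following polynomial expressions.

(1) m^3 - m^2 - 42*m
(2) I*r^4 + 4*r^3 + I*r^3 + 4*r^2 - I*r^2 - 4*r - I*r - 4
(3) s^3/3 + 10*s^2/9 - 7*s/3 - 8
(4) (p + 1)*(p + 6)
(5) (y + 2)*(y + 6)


(1) = m*(m - 7)*(m + 6)
(2) = (r - 1)*(r + 1)*(r - 4*I)*(I*r + I)
(3) = (s/3 + 1)*(s - 8/3)*(s + 3)
(4) = p^2 + 7*p + 6
(5) = y^2 + 8*y + 12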